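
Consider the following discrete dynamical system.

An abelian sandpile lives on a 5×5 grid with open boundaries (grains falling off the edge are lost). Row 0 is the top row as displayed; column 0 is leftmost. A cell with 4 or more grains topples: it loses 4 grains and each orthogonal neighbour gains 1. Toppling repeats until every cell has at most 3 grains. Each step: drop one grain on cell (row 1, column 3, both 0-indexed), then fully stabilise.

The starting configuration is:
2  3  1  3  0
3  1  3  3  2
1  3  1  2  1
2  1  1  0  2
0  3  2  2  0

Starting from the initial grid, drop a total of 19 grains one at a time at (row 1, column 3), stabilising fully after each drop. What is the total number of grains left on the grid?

0) 2  3  1  3  0
3  1  3  3  2
1  3  1  2  1
2  1  1  0  2
0  3  2  2  0
1) 2  3  3  0  1
3  2  0  2  3
1  3  2  3  1
2  1  1  0  2
0  3  2  2  0
2) 2  3  3  0  1
3  2  0  3  3
1  3  2  3  1
2  1  1  0  2
0  3  2  2  0
3) 2  3  3  1  2
3  2  1  2  0
1  3  3  0  3
2  1  1  1  2
0  3  2  2  0
4) 2  3  3  1  2
3  2  1  3  0
1  3  3  0  3
2  1  1  1  2
0  3  2  2  0
5) 2  3  3  2  2
3  2  2  0  1
1  3  3  1  3
2  1  1  1  2
0  3  2  2  0
6) 2  3  3  2  2
3  2  2  1  1
1  3  3  1  3
2  1  1  1  2
0  3  2  2  0
7) 2  3  3  2  2
3  2  2  2  1
1  3  3  1  3
2  1  1  1  2
0  3  2  2  0
8) 2  3  3  2  2
3  2  2  3  1
1  3  3  1  3
2  1  1  1  2
0  3  2  2  0
9) 2  3  3  3  2
3  2  3  0  2
1  3  3  2  3
2  1  1  1  2
0  3  2  2  0
10) 2  3  3  3  2
3  2  3  1  2
1  3  3  2  3
2  1  1  1  2
0  3  2  2  0
11) 2  3  3  3  2
3  2  3  2  2
1  3  3  2  3
2  1  1  1  2
0  3  2  2  0
12) 2  3  3  3  2
3  2  3  3  2
1  3  3  2  3
2  1  1  1  2
0  3  2  2  0
13) 0  2  3  3  0
1  3  0  1  2
3  1  3  2  1
2  2  2  2  3
0  3  2  2  0
14) 0  2  3  3  0
1  3  0  2  2
3  1  3  2  1
2  2  2  2  3
0  3  2  2  0
15) 0  2  3  3  0
1  3  0  3  2
3  1  3  2  1
2  2  2  2  3
0  3  2  2  0
16) 0  3  0  1  1
1  3  2  1  3
3  1  3  3  1
2  2  2  2  3
0  3  2  2  0
17) 0  3  0  1  1
1  3  2  2  3
3  1  3  3  1
2  2  2  2  3
0  3  2  2  0
18) 0  3  0  1  1
1  3  2  3  3
3  1  3  3  1
2  2  2  2  3
0  3  2  2  0
19) 1  0  2  2  2
2  1  1  3  0
3  3  1  1  3
2  2  3  3  3
0  3  2  2  0

45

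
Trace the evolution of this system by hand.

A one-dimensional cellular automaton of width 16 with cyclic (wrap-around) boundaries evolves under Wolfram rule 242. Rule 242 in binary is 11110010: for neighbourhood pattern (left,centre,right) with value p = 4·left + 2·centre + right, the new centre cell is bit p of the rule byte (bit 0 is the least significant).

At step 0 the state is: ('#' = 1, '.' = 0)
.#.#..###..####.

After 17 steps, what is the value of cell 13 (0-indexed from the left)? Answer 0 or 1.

1

gen 0: .#.#..###..####.
gen 1: #.#.##.####.####
gen 2: ##.#.##.####.###
gen 3: ###.#.##.####.##
gen 4: ####.#.##.####.#
gen 5: #####.#.##.####.
gen 6: .#####.#.##.####
gen 7: #.#####.#.##.###
gen 8: ##.#####.#.##.##
gen 9: ###.#####.#.##.#
gen 10: ####.#####.#.##.
gen 11: .####.#####.#.##
gen 12: #.####.#####.#.#
gen 13: ##.####.#####.#.
gen 14: .##.####.#####.#
gen 15: #.##.####.#####.
gen 16: .#.##.####.#####
gen 17: #.#.##.####.####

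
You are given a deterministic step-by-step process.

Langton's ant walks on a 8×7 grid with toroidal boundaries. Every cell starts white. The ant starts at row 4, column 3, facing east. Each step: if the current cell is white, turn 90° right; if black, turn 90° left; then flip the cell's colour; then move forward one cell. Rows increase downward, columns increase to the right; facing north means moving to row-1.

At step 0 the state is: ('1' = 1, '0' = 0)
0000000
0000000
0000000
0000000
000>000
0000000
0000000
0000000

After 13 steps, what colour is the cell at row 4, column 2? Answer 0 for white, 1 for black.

1

gen 0: 0000000
0000000
0000000
0000000
000>000
0000000
0000000
0000000
gen 1: 0000000
0000000
0000000
0000000
0001000
000v000
0000000
0000000
gen 2: 0000000
0000000
0000000
0000000
0001000
00<1000
0000000
0000000
gen 3: 0000000
0000000
0000000
0000000
00^1000
0011000
0000000
0000000
gen 4: 0000000
0000000
0000000
0000000
001>000
0011000
0000000
0000000
gen 5: 0000000
0000000
0000000
000^000
0010000
0011000
0000000
0000000
gen 6: 0000000
0000000
0000000
0001>00
0010000
0011000
0000000
0000000
gen 7: 0000000
0000000
0000000
0001100
0010v00
0011000
0000000
0000000
gen 8: 0000000
0000000
0000000
0001100
001<100
0011000
0000000
0000000
gen 9: 0000000
0000000
0000000
000^100
0011100
0011000
0000000
0000000
gen 10: 0000000
0000000
0000000
00<0100
0011100
0011000
0000000
0000000
gen 11: 0000000
0000000
00^0000
0010100
0011100
0011000
0000000
0000000
gen 12: 0000000
0000000
001>000
0010100
0011100
0011000
0000000
0000000
gen 13: 0000000
0000000
0011000
001v100
0011100
0011000
0000000
0000000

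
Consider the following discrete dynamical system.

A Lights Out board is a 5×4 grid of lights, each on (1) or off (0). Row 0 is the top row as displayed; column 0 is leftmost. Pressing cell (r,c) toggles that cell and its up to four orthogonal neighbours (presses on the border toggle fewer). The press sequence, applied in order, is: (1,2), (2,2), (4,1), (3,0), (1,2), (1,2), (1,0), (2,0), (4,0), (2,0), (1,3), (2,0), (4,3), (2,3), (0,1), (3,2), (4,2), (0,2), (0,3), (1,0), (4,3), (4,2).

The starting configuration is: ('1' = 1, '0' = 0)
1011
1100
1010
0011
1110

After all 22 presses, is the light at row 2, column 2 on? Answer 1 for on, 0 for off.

1

[0] 1011
1100
1010
0011
1110
[1] 1001
1011
1000
0011
1110
[2] 1001
1001
1111
0001
1110
[3] 1001
1001
1111
0101
0000
[4] 1001
1001
0111
1001
1000
[5] 1011
1110
0101
1001
1000
[6] 1001
1001
0111
1001
1000
[7] 0001
0101
1111
1001
1000
[8] 0001
1101
0011
0001
1000
[9] 0001
1101
0011
1001
0100
[10] 0001
0101
1111
0001
0100
[11] 0000
0110
1110
0001
0100
[12] 0000
1110
0010
1001
0100
[13] 0000
1110
0010
1000
0111
[14] 0000
1111
0001
1001
0111
[15] 1110
1011
0001
1001
0111
[16] 1110
1011
0011
1110
0101
[17] 1110
1011
0011
1100
0010
[18] 1001
1001
0011
1100
0010
[19] 1010
1000
0011
1100
0010
[20] 0010
0100
1011
1100
0010
[21] 0010
0100
1011
1101
0001
[22] 0010
0100
1011
1111
0110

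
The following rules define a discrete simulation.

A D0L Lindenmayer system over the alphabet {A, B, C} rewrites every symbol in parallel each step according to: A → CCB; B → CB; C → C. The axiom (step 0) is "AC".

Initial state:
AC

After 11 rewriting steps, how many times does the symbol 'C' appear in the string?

step 0: AC
step 1: CCBC
step 2: CCCBC
step 3: CCCCBC
step 4: CCCCCBC
step 5: CCCCCCBC
step 6: CCCCCCCBC
step 7: CCCCCCCCBC
step 8: CCCCCCCCCBC
step 9: CCCCCCCCCCBC
step 10: CCCCCCCCCCCBC
step 11: CCCCCCCCCCCCBC

13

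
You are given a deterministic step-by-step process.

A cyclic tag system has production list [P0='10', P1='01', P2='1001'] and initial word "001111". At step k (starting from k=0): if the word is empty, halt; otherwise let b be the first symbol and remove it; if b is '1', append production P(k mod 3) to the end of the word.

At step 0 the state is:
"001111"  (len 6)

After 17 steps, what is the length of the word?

t=0: "001111"  (len 6)
t=1: "01111"  (len 5)
t=2: "1111"  (len 4)
t=3: "1111001"  (len 7)
t=4: "11100110"  (len 8)
t=5: "110011001"  (len 9)
t=6: "100110011001"  (len 12)
t=7: "0011001100110"  (len 13)
t=8: "011001100110"  (len 12)
t=9: "11001100110"  (len 11)
t=10: "100110011010"  (len 12)
t=11: "0011001101001"  (len 13)
t=12: "011001101001"  (len 12)
t=13: "11001101001"  (len 11)
t=14: "100110100101"  (len 12)
t=15: "001101001011001"  (len 15)
t=16: "01101001011001"  (len 14)
t=17: "1101001011001"  (len 13)

13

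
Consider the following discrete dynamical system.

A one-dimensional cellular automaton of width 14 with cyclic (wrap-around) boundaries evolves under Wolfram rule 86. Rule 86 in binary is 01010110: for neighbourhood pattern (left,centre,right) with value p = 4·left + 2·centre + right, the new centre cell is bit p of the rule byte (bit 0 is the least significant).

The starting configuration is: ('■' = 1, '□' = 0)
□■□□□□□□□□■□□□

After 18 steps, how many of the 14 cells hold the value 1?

8

gen 0: □■□□□□□□□□■□□□
gen 1: ■■■□□□□□□■■■□□
gen 2: □□■■□□□□■□□■■■
gen 3: ■■□■■□□■■■■□□■
gen 4: □■□□■■■□□□■■■□
gen 5: ■■■■□□■■□■□□■■
gen 6: □□□■■■□■□■■■□□
gen 7: □□■□□■□■□□□■■□
gen 8: □■■■■■□■■□■□■■
gen 9: □□□□□■□□■□■□□■
gen 10: ■□□□■■■■■□■■■■
gen 11: ■■□■□□□□■□□□□□
gen 12: □■□■■□□■■■□□□■
gen 13: □■□□■■■□□■■□■■
gen 14: □■■■□□■■■□■□□■
gen 15: □□□■■■□□■□■■■■
gen 16: ■□■□□■■■■□□□□■
gen 17: ■□■■■□□□■■□□■□
gen 18: ■□□□■■□■□■■■■□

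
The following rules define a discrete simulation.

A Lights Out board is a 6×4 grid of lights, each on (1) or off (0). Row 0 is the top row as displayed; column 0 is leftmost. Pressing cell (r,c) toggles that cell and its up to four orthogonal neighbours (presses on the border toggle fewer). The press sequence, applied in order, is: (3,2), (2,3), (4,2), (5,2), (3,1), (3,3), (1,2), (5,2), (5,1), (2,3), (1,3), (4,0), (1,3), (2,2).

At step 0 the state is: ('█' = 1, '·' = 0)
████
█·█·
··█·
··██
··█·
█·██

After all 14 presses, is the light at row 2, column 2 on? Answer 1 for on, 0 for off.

step 0: ████
█·█·
··█·
··██
··█·
█·██
step 1: ████
█·█·
····
·█··
····
█·██
step 2: ████
█·██
··██
·█·█
····
█·██
step 3: ████
█·██
··██
·███
·███
█··█
step 4: ████
█·██
··██
·███
·█·█
███·
step 5: ████
█·██
·███
█··█
···█
███·
step 6: ████
█·██
·██·
█·█·
····
███·
step 7: ██·█
██··
·█··
█·█·
····
███·
step 8: ██·█
██··
·█··
█·█·
··█·
█··█
step 9: ██·█
██··
·█··
█·█·
·██·
·███
step 10: ██·█
██·█
·███
█·██
·██·
·███
step 11: ██··
███·
·██·
█·██
·██·
·███
step 12: ██··
███·
·██·
··██
█·█·
████
step 13: ██·█
██·█
·███
··██
█·█·
████
step 14: ██·█
████
····
···█
█·█·
████

0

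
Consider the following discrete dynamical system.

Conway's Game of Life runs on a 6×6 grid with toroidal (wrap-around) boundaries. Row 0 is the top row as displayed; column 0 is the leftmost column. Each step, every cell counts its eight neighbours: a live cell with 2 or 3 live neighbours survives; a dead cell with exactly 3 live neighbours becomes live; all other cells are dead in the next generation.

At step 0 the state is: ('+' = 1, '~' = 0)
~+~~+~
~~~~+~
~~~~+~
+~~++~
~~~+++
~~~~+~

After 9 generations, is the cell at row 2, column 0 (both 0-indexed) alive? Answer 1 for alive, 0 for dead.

t=0: ~+~~+~
~~~~+~
~~~~+~
+~~++~
~~~+++
~~~~+~
t=1: ~~~+++
~~~+++
~~~~+~
~~~~~~
~~~~~~
~~~~~~
t=2: ~~~+~+
~~~~~~
~~~+++
~~~~~~
~~~~~~
~~~~+~
t=3: ~~~~+~
~~~+~+
~~~~+~
~~~~+~
~~~~~~
~~~~+~
t=4: ~~~+++
~~~+~+
~~~+++
~~~~~~
~~~~~~
~~~~~~
t=5: ~~~+~+
+~+~~~
~~~+~+
~~~~+~
~~~~~~
~~~~+~
t=6: ~~~+++
+~++~+
~~~+++
~~~~+~
~~~~~~
~~~~+~
t=7: +~+~~~
+~+~~~
+~+~~~
~~~+++
~~~~~~
~~~+++
t=8: +~+~+~
+~++~+
+~+~+~
~~~+++
~~~~~~
~~~+++
t=9: +~+~~~
+~+~~~
+~+~~~
~~~+++
~~~~~~
~~~+++

1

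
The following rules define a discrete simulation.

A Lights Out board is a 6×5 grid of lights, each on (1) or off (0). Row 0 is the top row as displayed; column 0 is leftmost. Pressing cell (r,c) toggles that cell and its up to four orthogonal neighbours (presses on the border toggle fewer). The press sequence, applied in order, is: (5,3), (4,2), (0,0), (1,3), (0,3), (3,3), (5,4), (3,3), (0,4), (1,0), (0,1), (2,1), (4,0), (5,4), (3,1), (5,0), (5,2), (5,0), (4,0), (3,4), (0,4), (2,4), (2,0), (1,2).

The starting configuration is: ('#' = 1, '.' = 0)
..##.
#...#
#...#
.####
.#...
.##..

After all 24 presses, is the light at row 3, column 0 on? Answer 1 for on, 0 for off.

0

k=0  ..##.
#...#
#...#
.####
.#...
.##..
k=1  ..##.
#...#
#...#
.####
.#.#.
.#.##
k=2  ..##.
#...#
#...#
.#.##
..#..
.####
k=3  ####.
....#
#...#
.#.##
..#..
.####
k=4  ###..
..##.
#..##
.#.##
..#..
.####
k=5  ##.##
..#..
#..##
.#.##
..#..
.####
k=6  ##.##
..#..
#...#
.##..
..##.
.####
k=7  ##.##
..#..
#...#
.##..
..###
.##..
k=8  ##.##
..#..
#..##
.#.##
..#.#
.##..
k=9  ##...
..#.#
#..##
.#.##
..#.#
.##..
k=10  .#...
###.#
...##
.#.##
..#.#
.##..
k=11  #.#..
#.#.#
...##
.#.##
..#.#
.##..
k=12  #.#..
###.#
#####
...##
..#.#
.##..
k=13  #.#..
###.#
#####
#..##
###.#
###..
k=14  #.#..
###.#
#####
#..##
###..
#####
k=15  #.#..
###.#
#.###
.####
#.#..
#####
k=16  #.#..
###.#
#.###
.####
..#..
..###
k=17  #.#..
###.#
#.###
.####
.....
.#..#
k=18  #.#..
###.#
#.###
.####
#....
#...#
k=19  #.#..
###.#
#.###
#####
.#...
....#
k=20  #.#..
###.#
#.##.
###..
.#..#
....#
k=21  #.###
###..
#.##.
###..
.#..#
....#
k=22  #.###
###.#
#.#.#
###.#
.#..#
....#
k=23  #.###
.##.#
.##.#
.##.#
.#..#
....#
k=24  #..##
...##
.#..#
.##.#
.#..#
....#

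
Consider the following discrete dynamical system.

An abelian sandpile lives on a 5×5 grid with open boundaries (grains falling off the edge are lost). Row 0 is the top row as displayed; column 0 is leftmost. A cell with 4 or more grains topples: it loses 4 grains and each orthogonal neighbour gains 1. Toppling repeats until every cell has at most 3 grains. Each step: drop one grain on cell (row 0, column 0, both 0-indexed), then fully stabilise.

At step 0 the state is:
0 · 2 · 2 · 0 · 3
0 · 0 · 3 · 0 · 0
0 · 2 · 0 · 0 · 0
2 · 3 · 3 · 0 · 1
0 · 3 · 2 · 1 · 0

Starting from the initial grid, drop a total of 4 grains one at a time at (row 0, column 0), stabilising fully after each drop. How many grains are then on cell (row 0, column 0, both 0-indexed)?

step 0: 0 · 2 · 2 · 0 · 3
0 · 0 · 3 · 0 · 0
0 · 2 · 0 · 0 · 0
2 · 3 · 3 · 0 · 1
0 · 3 · 2 · 1 · 0
step 1: 1 · 2 · 2 · 0 · 3
0 · 0 · 3 · 0 · 0
0 · 2 · 0 · 0 · 0
2 · 3 · 3 · 0 · 1
0 · 3 · 2 · 1 · 0
step 2: 2 · 2 · 2 · 0 · 3
0 · 0 · 3 · 0 · 0
0 · 2 · 0 · 0 · 0
2 · 3 · 3 · 0 · 1
0 · 3 · 2 · 1 · 0
step 3: 3 · 2 · 2 · 0 · 3
0 · 0 · 3 · 0 · 0
0 · 2 · 0 · 0 · 0
2 · 3 · 3 · 0 · 1
0 · 3 · 2 · 1 · 0
step 4: 0 · 3 · 2 · 0 · 3
1 · 0 · 3 · 0 · 0
0 · 2 · 0 · 0 · 0
2 · 3 · 3 · 0 · 1
0 · 3 · 2 · 1 · 0

0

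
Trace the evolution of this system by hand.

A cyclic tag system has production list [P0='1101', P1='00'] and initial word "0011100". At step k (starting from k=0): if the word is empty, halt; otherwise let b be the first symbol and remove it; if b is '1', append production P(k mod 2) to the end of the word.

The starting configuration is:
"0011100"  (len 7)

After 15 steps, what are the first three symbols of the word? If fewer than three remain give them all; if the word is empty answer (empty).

step 0: "0011100"  (len 7)
step 1: "011100"  (len 6)
step 2: "11100"  (len 5)
step 3: "11001101"  (len 8)
step 4: "100110100"  (len 9)
step 5: "001101001101"  (len 12)
step 6: "01101001101"  (len 11)
step 7: "1101001101"  (len 10)
step 8: "10100110100"  (len 11)
step 9: "01001101001101"  (len 14)
step 10: "1001101001101"  (len 13)
step 11: "0011010011011101"  (len 16)
step 12: "011010011011101"  (len 15)
step 13: "11010011011101"  (len 14)
step 14: "101001101110100"  (len 15)
step 15: "010011011101001101"  (len 18)

010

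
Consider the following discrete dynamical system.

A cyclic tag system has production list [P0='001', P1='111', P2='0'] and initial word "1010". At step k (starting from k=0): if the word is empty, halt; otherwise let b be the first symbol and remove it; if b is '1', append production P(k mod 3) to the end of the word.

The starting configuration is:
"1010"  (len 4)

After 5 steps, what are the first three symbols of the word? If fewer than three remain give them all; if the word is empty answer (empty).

t=0: "1010"  (len 4)
t=1: "010001"  (len 6)
t=2: "10001"  (len 5)
t=3: "00010"  (len 5)
t=4: "0010"  (len 4)
t=5: "010"  (len 3)

010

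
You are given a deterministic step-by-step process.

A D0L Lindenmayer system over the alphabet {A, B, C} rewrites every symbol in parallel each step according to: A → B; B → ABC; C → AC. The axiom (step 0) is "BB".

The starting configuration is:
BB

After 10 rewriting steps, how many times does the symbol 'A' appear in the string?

[0] BB
[1] ABCABC
[2] BABCACBABCAC
[3] ABCBABCACBACABCBABCACBAC
[4] BABCACABCBABCACBACABCBACBABCACABCBABCACBACABCBAC
[5] ABCBABCACBACBABCACABCBABCACBACABCBACBABCACABCBACABCBABCACBACBABCACABCBABCACBACABCBACBABCACABCBAC
[6] BABCACABCBABCACBACABCBACABCBABCACBACBABCACABCBABCACBACABCB…BCACABCBABCACBACABCBACBABCACABCBACABCBABCACBACBABCACABCBAC  (len 192)
[7] ABCBABCACBACBABCACABCBABCACBACABCBACBABCACABCBACBABCACABCB…BCACABCBACBABCACABCBABCACBACABCBACABCBABCACBACBABCACABCBAC  (len 384)
[8] BABCACABCBABCACBACABCBACABCBABCACBACBABCACABCBABCACBACABCB…BCACABCBACBABCACABCBABCACBACABCBACABCBABCACBACBABCACABCBAC  (len 768)
[9] ABCBABCACBACBABCACABCBABCACBACABCBACBABCACABCBACBABCACABCB…BCACABCBACBABCACABCBABCACBACABCBACABCBABCACBACBABCACABCBAC  (len 1536)
[10] BABCACABCBABCACBACABCBACABCBABCACBACBABCACABCBABCACBACABCB…BCACABCBACBABCACABCBABCACBACABCBACABCBABCACBACBABCACABCBAC  (len 3072)

1024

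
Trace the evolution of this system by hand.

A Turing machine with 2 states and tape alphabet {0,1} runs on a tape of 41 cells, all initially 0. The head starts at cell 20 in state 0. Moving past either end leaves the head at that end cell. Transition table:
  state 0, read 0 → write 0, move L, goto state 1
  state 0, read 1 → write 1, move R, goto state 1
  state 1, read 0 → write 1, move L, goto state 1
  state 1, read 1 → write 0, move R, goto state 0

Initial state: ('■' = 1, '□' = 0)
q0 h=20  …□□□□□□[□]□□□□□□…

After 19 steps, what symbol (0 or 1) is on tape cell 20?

k=0  q0 h=20  …□□□□□□[□]□□□□□□…
k=1  q1 h=19  …□□□□□□[□]□□□□□□…
k=2  q1 h=18  …□□□□□□[□]■□□□□□…
k=3  q1 h=17  …□□□□□□[□]■■□□□□…
k=4  q1 h=16  …□□□□□□[□]■■■□□□…
k=5  q1 h=15  …□□□□□□[□]■■■■□□…
k=6  q1 h=14  …□□□□□□[□]■■■■■□…
k=7  q1 h=13  …□□□□□□[□]■■■■■■…
k=8  q1 h=12  …□□□□□□[□]■■■■■■…
k=9  q1 h=11  …□□□□□□[□]■■■■■■…
k=10  q1 h=10  …□□□□□□[□]■■■■■■…
k=11  q1 h= 9  …□□□□□□[□]■■■■■■…
k=12  q1 h= 8  …□□□□□□[□]■■■■■■…
k=13  q1 h= 7  …□□□□□□[□]■■■■■■…
k=14  q1 h= 6  |□□□□□□[□]■■■■■■…
k=15  q1 h= 5  |□□□□□[□]■■■■■■…
k=16  q1 h= 4  |□□□□[□]■■■■■■…
k=17  q1 h= 3  |□□□[□]■■■■■■…
k=18  q1 h= 2  |□□[□]■■■■■■…
k=19  q1 h= 1  |□[□]■■■■■■…

0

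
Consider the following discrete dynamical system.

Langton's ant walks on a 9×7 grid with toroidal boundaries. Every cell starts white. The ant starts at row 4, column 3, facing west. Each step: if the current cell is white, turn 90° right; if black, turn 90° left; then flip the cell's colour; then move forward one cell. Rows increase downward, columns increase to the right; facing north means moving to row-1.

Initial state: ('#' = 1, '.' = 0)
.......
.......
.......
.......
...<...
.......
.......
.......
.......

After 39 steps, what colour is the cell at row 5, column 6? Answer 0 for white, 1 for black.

1

step 0: .......
.......
.......
.......
...<...
.......
.......
.......
.......
step 1: .......
.......
.......
...^...
...#...
.......
.......
.......
.......
step 2: .......
.......
.......
...#>..
...#...
.......
.......
.......
.......
step 3: .......
.......
.......
...##..
...#v..
.......
.......
.......
.......
step 4: .......
.......
.......
...##..
...<#..
.......
.......
.......
.......
step 5: .......
.......
.......
...##..
....#..
...v...
.......
.......
.......
step 6: .......
.......
.......
...##..
....#..
..<#...
.......
.......
.......
step 7: .......
.......
.......
...##..
..^.#..
..##...
.......
.......
.......
step 8: .......
.......
.......
...##..
..#>#..
..##...
.......
.......
.......
step 9: .......
.......
.......
...##..
..###..
..#v...
.......
.......
.......
step 10: .......
.......
.......
...##..
..###..
..#.>..
.......
.......
.......
step 11: .......
.......
.......
...##..
..###..
..#.#..
....v..
.......
.......
step 12: .......
.......
.......
...##..
..###..
..#.#..
...<#..
.......
.......
step 13: .......
.......
.......
...##..
..###..
..#^#..
...##..
.......
.......
step 14: .......
.......
.......
...##..
..###..
..##>..
...##..
.......
.......
step 15: .......
.......
.......
...##..
..##^..
..##...
...##..
.......
.......
step 16: .......
.......
.......
...##..
..#<...
..##...
...##..
.......
.......
step 17: .......
.......
.......
...##..
..#....
..#v...
...##..
.......
.......
step 18: .......
.......
.......
...##..
..#....
..#.>..
...##..
.......
.......
step 19: .......
.......
.......
...##..
..#....
..#.#..
...#v..
.......
.......
step 20: .......
.......
.......
...##..
..#....
..#.#..
...#.>.
.......
.......
step 21: .......
.......
.......
...##..
..#....
..#.#..
...#.#.
.....v.
.......
step 22: .......
.......
.......
...##..
..#....
..#.#..
...#.#.
....<#.
.......
step 23: .......
.......
.......
...##..
..#....
..#.#..
...#^#.
....##.
.......
step 24: .......
.......
.......
...##..
..#....
..#.#..
...##>.
....##.
.......
step 25: .......
.......
.......
...##..
..#....
..#.#^.
...##..
....##.
.......
step 26: .......
.......
.......
...##..
..#....
..#.##>
...##..
....##.
.......
step 27: .......
.......
.......
...##..
..#....
..#.###
...##.v
....##.
.......
step 28: .......
.......
.......
...##..
..#....
..#.###
...##<#
....##.
.......
step 29: .......
.......
.......
...##..
..#....
..#.#^#
...####
....##.
.......
step 30: .......
.......
.......
...##..
..#....
..#.<.#
...####
....##.
.......
step 31: .......
.......
.......
...##..
..#....
..#...#
...#v##
....##.
.......
step 32: .......
.......
.......
...##..
..#....
..#...#
...#.>#
....##.
.......
step 33: .......
.......
.......
...##..
..#....
..#..^#
...#..#
....##.
.......
step 34: .......
.......
.......
...##..
..#....
..#..#>
...#..#
....##.
.......
step 35: .......
.......
.......
...##..
..#...^
..#..#.
...#..#
....##.
.......
step 36: .......
.......
.......
...##..
>.#...#
..#..#.
...#..#
....##.
.......
step 37: .......
.......
.......
...##..
#.#...#
v.#..#.
...#..#
....##.
.......
step 38: .......
.......
.......
...##..
#.#...#
#.#..#<
...#..#
....##.
.......
step 39: .......
.......
.......
...##..
#.#...^
#.#..##
...#..#
....##.
.......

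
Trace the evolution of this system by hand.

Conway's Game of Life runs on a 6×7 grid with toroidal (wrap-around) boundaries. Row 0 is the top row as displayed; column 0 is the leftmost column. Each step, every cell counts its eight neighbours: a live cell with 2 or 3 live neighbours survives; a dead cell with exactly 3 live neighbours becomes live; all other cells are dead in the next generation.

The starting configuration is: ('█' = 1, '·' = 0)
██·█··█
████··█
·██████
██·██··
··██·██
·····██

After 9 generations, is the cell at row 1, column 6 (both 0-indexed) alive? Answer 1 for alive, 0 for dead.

0

0) ██·█··█
████··█
·██████
██·██··
··██·██
·····██
1) ···██··
·······
·······
·······
·███···
·█·█···
2) ··███··
·······
·······
··█····
·█·█···
·█·····
3) ··██···
···█···
·······
··█····
·█·····
·█··█··
4) ··███··
··██···
·······
·······
·██····
·█·█···
5) ·█··█··
··█·█··
·······
·······
·██····
·█··█··
6) ·██·██·
···█···
·······
·······
·██····
██·█···
7) ██··█··
··███··
·······
·······
███····
█··██··
8) ██···█·
·████··
···█···
·█·····
████···
···██·█
9) ██···██
██·██··
·█·██··
██·█···
██·██··
···████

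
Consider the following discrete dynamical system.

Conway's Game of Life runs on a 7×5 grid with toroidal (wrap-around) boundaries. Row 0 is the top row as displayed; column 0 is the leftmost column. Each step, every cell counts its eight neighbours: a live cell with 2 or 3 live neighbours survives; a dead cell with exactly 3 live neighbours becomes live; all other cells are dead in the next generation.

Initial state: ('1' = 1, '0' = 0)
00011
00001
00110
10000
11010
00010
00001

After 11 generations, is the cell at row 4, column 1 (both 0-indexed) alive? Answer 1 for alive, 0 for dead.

1

t=0: 00011
00001
00110
10000
11010
00010
00001
t=1: 10011
00101
00011
10010
11100
10110
00001
t=2: 10000
00100
10100
10010
10000
10110
01100
t=3: 00100
00000
00111
10000
10110
10111
10111
t=4: 01101
00100
00011
10000
10100
00000
10000
t=5: 11110
11101
00011
11010
01000
01000
11000
t=6: 00010
00000
00000
11010
01000
01100
00001
t=7: 00000
00000
00000
11100
00000
11100
00110
t=8: 00000
00000
01000
01000
00000
01110
00110
t=9: 00000
00000
00000
00000
01000
01010
01010
t=10: 00000
00000
00000
00000
00100
11000
00000
t=11: 00000
00000
00000
00000
01000
01000
00000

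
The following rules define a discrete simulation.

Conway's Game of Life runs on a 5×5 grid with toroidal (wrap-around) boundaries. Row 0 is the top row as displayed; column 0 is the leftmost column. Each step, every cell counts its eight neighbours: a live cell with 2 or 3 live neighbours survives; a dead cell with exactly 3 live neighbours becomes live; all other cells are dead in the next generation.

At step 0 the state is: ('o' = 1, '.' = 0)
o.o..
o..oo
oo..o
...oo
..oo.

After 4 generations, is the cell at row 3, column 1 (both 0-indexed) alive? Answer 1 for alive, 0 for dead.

gen 0: o.o..
o..oo
oo..o
...oo
..oo.
gen 1: o.o..
..oo.
.oo..
.o...
.oo..
gen 2: .....
...o.
.o.o.
o....
o.o..
gen 3: .....
..o..
..o.o
o.o.o
.o...
gen 4: .....
...o.
o.o.o
o.o.o
oo...

0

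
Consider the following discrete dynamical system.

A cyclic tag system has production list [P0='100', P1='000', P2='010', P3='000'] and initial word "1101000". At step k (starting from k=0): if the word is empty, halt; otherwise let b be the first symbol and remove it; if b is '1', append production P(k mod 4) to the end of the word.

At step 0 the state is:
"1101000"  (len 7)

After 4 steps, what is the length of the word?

step 0: "1101000"  (len 7)
step 1: "101000100"  (len 9)
step 2: "01000100000"  (len 11)
step 3: "1000100000"  (len 10)
step 4: "000100000000"  (len 12)

12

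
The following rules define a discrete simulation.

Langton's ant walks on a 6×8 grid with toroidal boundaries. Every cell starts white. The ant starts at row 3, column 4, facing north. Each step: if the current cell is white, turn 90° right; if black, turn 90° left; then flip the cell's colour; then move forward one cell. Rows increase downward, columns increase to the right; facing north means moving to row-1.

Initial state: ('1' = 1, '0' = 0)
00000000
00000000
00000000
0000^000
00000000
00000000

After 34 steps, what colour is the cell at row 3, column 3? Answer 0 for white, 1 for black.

0

k=0  00000000
00000000
00000000
0000^000
00000000
00000000
k=1  00000000
00000000
00000000
00001>00
00000000
00000000
k=2  00000000
00000000
00000000
00001100
00000v00
00000000
k=3  00000000
00000000
00000000
00001100
0000<100
00000000
k=4  00000000
00000000
00000000
0000^100
00001100
00000000
k=5  00000000
00000000
00000000
000<0100
00001100
00000000
k=6  00000000
00000000
000^0000
00010100
00001100
00000000
k=7  00000000
00000000
0001>000
00010100
00001100
00000000
k=8  00000000
00000000
00011000
0001v100
00001100
00000000
k=9  00000000
00000000
00011000
000<1100
00001100
00000000
k=10  00000000
00000000
00011000
00001100
000v1100
00000000
k=11  00000000
00000000
00011000
00001100
00<11100
00000000
k=12  00000000
00000000
00011000
00^01100
00111100
00000000
k=13  00000000
00000000
00011000
001>1100
00111100
00000000
k=14  00000000
00000000
00011000
00111100
001v1100
00000000
k=15  00000000
00000000
00011000
00111100
0010>100
00000000
k=16  00000000
00000000
00011000
0011^100
00100100
00000000
k=17  00000000
00000000
00011000
001<0100
00100100
00000000
k=18  00000000
00000000
00011000
00100100
001v0100
00000000
k=19  00000000
00000000
00011000
00100100
00<10100
00000000
k=20  00000000
00000000
00011000
00100100
00010100
00v00000
k=21  00000000
00000000
00011000
00100100
00010100
0<100000
k=22  00000000
00000000
00011000
00100100
0^010100
01100000
k=23  00000000
00000000
00011000
00100100
01>10100
01100000
k=24  00000000
00000000
00011000
00100100
01110100
01v00000
k=25  00000000
00000000
00011000
00100100
01110100
010>0000
k=26  000v0000
00000000
00011000
00100100
01110100
01010000
k=27  00<10000
00000000
00011000
00100100
01110100
01010000
k=28  00110000
00000000
00011000
00100100
01110100
01^10000
k=29  00110000
00000000
00011000
00100100
01110100
011>0000
k=30  00110000
00000000
00011000
00100100
011^0100
01100000
k=31  00110000
00000000
00011000
00100100
01<00100
01100000
k=32  00110000
00000000
00011000
00100100
01000100
01v00000
k=33  00110000
00000000
00011000
00100100
01000100
010>0000
k=34  001v0000
00000000
00011000
00100100
01000100
01010000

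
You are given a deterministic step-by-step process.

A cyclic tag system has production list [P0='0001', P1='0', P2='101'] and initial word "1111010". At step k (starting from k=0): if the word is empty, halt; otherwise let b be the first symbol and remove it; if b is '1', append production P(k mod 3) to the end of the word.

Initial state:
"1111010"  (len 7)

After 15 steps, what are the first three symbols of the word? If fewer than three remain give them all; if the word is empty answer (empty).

000

step 0: "1111010"  (len 7)
step 1: "1110100001"  (len 10)
step 2: "1101000010"  (len 10)
step 3: "101000010101"  (len 12)
step 4: "010000101010001"  (len 15)
step 5: "10000101010001"  (len 14)
step 6: "0000101010001101"  (len 16)
step 7: "000101010001101"  (len 15)
step 8: "00101010001101"  (len 14)
step 9: "0101010001101"  (len 13)
step 10: "101010001101"  (len 12)
step 11: "010100011010"  (len 12)
step 12: "10100011010"  (len 11)
step 13: "01000110100001"  (len 14)
step 14: "1000110100001"  (len 13)
step 15: "000110100001101"  (len 15)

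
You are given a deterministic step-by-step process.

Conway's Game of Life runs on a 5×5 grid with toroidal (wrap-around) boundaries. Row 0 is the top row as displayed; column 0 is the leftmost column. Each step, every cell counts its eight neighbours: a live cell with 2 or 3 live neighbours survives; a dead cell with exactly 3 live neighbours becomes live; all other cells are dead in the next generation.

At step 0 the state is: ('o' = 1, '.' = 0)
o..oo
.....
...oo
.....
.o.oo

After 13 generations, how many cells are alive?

[0] o..oo
.....
...oo
.....
.o.oo
[1] o.oo.
o....
.....
o.o..
..oo.
[2] ..oo.
.o..o
.o...
.ooo.
.....
[3] ..oo.
oo.o.
.o.o.
.oo..
.o...
[4] o..oo
oo.o.
...oo
oo...
.o.o.
[5] ...o.
.o...
...o.
oo.o.
.o.o.
[6] .....
..o..
oo..o
oo.o.
oo.o.
[7] .oo..
oo...
...oo
...o.
oo...
[8] ..o..
oo.oo
o.ooo
o.oo.
oo...
[9] ..oo.
.....
.....
.....
o..oo
[10] ..oo.
.....
.....
....o
..ooo
[11] ..o.o
.....
.....
....o
..o.o
[12] .....
.....
.....
...o.
o...o
[13] .....
.....
.....
....o
....o

2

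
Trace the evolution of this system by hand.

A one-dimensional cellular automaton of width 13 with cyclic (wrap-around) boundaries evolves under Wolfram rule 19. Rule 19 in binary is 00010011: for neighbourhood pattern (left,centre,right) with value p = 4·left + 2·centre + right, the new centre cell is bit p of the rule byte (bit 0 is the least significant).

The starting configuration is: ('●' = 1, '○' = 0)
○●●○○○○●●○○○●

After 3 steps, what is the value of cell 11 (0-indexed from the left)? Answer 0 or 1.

[0] ○●●○○○○●●○○○●
[1] ○○○●●●●○○●●●○
[2] ●●●○○○○●●○○○●
[3] ○○○●●●●○○●●●○

1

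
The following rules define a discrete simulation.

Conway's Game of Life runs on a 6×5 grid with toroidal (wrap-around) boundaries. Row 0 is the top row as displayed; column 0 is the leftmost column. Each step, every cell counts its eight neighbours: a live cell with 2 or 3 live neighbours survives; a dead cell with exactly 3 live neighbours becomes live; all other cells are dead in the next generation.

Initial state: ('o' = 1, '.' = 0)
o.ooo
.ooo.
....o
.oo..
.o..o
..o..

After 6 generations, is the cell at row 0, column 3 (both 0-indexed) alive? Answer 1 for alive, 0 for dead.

0

step 0: o.ooo
.ooo.
....o
.oo..
.o..o
..o..
step 1: o...o
.o...
o....
.ooo.
oo.o.
..o..
step 2: oo...
.o..o
o....
...o.
o..oo
..oo.
step 3: oo.oo
.o..o
o...o
o..o.
.....
..oo.
step 4: .o...
.oo..
.o.o.
o....
..ooo
oooo.
step 5: ...o.
oo...
oo...
oo...
.....
o....
step 6: oo..o
ooo.o
..o.o
oo...
oo...
.....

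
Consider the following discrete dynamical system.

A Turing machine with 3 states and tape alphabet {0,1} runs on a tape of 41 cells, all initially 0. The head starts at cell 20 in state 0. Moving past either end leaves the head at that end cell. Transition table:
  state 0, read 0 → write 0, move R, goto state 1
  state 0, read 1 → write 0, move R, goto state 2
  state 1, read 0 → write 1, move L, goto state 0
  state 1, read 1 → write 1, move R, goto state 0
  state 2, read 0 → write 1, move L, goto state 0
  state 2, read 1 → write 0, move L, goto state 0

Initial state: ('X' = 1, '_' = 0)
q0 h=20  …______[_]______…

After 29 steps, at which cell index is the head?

35

[0] q0 h=20  …______[_]______…
[1] q1 h=21  …______[_]______…
[2] q0 h=20  …______[_]X_____…
[3] q1 h=21  …______[X]______…
[4] q0 h=22  …_____X[_]______…
[5] q1 h=23  …____X_[_]______…
[6] q0 h=22  …_____X[_]X_____…
[7] q1 h=23  …____X_[X]______…
[8] q0 h=24  …___X_X[_]______…
[9] q1 h=25  …__X_X_[_]______…
[10] q0 h=24  …___X_X[_]X_____…
[11] q1 h=25  …__X_X_[X]______…
[12] q0 h=26  …_X_X_X[_]______…
[13] q1 h=27  …X_X_X_[_]______…
[14] q0 h=26  …_X_X_X[_]X_____…
[15] q1 h=27  …X_X_X_[X]______…
[16] q0 h=28  …_X_X_X[_]______…
[17] q1 h=29  …X_X_X_[_]______…
[18] q0 h=28  …_X_X_X[_]X_____…
[19] q1 h=29  …X_X_X_[X]______…
[20] q0 h=30  …_X_X_X[_]______…
[21] q1 h=31  …X_X_X_[_]______…
[22] q0 h=30  …_X_X_X[_]X_____…
[23] q1 h=31  …X_X_X_[X]______…
[24] q0 h=32  …_X_X_X[_]______…
[25] q1 h=33  …X_X_X_[_]______…
[26] q0 h=32  …_X_X_X[_]X_____…
[27] q1 h=33  …X_X_X_[X]______…
[28] q0 h=34  …_X_X_X[_]______|
[29] q1 h=35  …X_X_X_[_]_____|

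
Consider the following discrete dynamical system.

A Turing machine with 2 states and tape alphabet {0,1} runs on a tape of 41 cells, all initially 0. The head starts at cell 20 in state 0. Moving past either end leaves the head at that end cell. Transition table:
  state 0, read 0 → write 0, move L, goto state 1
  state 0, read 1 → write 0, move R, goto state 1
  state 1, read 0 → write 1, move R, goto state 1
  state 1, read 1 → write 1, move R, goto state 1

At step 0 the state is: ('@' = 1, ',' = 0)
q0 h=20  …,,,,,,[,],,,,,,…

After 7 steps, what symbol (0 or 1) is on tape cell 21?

gen 0: q0 h=20  …,,,,,,[,],,,,,,…
gen 1: q1 h=19  …,,,,,,[,],,,,,,…
gen 2: q1 h=20  …,,,,,@[,],,,,,,…
gen 3: q1 h=21  …,,,,@@[,],,,,,,…
gen 4: q1 h=22  …,,,@@@[,],,,,,,…
gen 5: q1 h=23  …,,@@@@[,],,,,,,…
gen 6: q1 h=24  …,@@@@@[,],,,,,,…
gen 7: q1 h=25  …@@@@@@[,],,,,,,…

1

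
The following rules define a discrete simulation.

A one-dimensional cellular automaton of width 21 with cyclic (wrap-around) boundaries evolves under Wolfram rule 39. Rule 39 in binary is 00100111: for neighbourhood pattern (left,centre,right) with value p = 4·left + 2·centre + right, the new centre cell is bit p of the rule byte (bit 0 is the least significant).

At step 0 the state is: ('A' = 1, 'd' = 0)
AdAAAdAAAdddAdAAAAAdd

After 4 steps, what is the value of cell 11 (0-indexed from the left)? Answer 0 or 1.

0

[0] AdAAAdAAAdddAdAAAAAdd
[1] AAdddAddddAAAAddddddA
[2] dddAAAdAAAdddddAAAAAd
[3] AAAdddAddddAAAAdddddd
[4] ddddAAAdAAAdddddAAAAA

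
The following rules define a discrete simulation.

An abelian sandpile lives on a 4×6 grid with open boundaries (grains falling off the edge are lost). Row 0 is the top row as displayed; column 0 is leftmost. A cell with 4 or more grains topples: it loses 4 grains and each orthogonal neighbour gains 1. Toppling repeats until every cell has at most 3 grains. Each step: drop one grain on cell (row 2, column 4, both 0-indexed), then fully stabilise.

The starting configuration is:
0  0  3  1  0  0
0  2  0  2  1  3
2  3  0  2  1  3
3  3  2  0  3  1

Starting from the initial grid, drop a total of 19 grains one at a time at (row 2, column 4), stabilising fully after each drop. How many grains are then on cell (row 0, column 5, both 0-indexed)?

2

[0] 0  0  3  1  0  0
0  2  0  2  1  3
2  3  0  2  1  3
3  3  2  0  3  1
[1] 0  0  3  1  0  0
0  2  0  2  1  3
2  3  0  2  2  3
3  3  2  0  3  1
[2] 0  0  3  1  0  0
0  2  0  2  1  3
2  3  0  2  3  3
3  3  2  0  3  1
[3] 0  0  3  1  0  1
0  2  0  2  3  0
2  3  0  3  2  1
3  3  2  1  0  3
[4] 0  0  3  1  0  1
0  2  0  2  3  0
2  3  0  3  3  1
3  3  2  1  0  3
[5] 0  0  3  2  1  1
0  2  1  0  1  1
2  3  1  1  2  2
3  3  2  2  1  3
[6] 0  0  3  2  1  1
0  2  1  0  1  1
2  3  1  1  3  2
3  3  2  2  1  3
[7] 0  0  3  2  1  1
0  2  1  0  2  1
2  3  1  2  0  3
3  3  2  2  2  3
[8] 0  0  3  2  1  1
0  2  1  0  2  1
2  3  1  2  1  3
3  3  2  2  2  3
[9] 0  0  3  2  1  1
0  2  1  0  2  1
2  3  1  2  2  3
3  3  2  2  2  3
[10] 0  0  3  2  1  1
0  2  1  0  2  1
2  3  1  2  3  3
3  3  2  2  2  3
[11] 0  0  3  2  1  1
0  2  1  0  3  2
2  3  1  3  2  1
3  3  2  3  0  1
[12] 0  0  3  2  1  1
0  2  1  0  3  2
2  3  1  3  3  1
3  3  2  3  0  1
[13] 0  0  3  2  2  1
0  2  1  2  0  3
2  3  2  1  2  2
3  3  3  0  2  1
[14] 0  0  3  2  2  1
0  2  1  2  0  3
2  3  2  1  3  2
3  3  3  0  2  1
[15] 0  0  3  2  2  1
0  2  1  2  1  3
2  3  2  2  0  3
3  3  3  0  3  1
[16] 0  0  3  2  2  1
0  2  1  2  1  3
2  3  2  2  1  3
3  3  3  0  3  1
[17] 0  0  3  2  2  1
0  2  1  2  1  3
2  3  2  2  2  3
3  3  3  0  3  1
[18] 0  0  3  2  2  1
0  2  1  2  1  3
2  3  2  2  3  3
3  3  3  0  3  1
[19] 0  0  3  2  2  2
0  2  1  2  3  0
2  3  2  3  2  1
3  3  3  1  0  3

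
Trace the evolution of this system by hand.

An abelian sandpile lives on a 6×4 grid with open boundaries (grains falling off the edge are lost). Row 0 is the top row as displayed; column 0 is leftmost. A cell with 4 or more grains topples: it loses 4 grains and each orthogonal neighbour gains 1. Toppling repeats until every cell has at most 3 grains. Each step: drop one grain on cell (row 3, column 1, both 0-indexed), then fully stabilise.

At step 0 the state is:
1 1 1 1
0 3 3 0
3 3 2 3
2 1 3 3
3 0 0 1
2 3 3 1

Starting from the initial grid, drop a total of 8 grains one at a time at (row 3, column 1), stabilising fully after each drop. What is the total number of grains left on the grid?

gen 0: 1 1 1 1
0 3 3 0
3 3 2 3
2 1 3 3
3 0 0 1
2 3 3 1
gen 1: 1 1 1 1
0 3 3 0
3 3 2 3
2 2 3 3
3 0 0 1
2 3 3 1
gen 2: 1 1 1 1
0 3 3 0
3 3 2 3
2 3 3 3
3 0 0 1
2 3 3 1
gen 3: 1 2 2 1
2 1 1 2
1 3 2 1
1 3 2 1
0 2 1 2
3 3 3 1
gen 4: 1 2 2 1
2 2 1 2
2 0 3 1
2 1 3 1
0 3 1 2
3 3 3 1
gen 5: 1 2 2 1
2 2 1 2
2 0 3 1
2 2 3 1
0 3 1 2
3 3 3 1
gen 6: 1 2 2 1
2 2 1 2
2 0 3 1
2 3 3 1
0 3 1 2
3 3 3 1
gen 7: 1 2 2 1
2 2 2 2
2 2 0 2
3 2 2 2
2 2 0 3
0 2 1 2
gen 8: 1 2 2 1
2 2 2 2
2 2 0 2
3 3 2 2
2 2 0 3
0 2 1 2

42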